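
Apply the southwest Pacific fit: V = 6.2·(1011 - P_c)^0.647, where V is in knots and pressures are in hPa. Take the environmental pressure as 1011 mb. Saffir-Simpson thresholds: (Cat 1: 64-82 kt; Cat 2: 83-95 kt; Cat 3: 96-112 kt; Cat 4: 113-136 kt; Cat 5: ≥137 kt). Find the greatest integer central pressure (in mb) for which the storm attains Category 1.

Category 1 begins at V = 64 kt.
Required ΔP = (64/6.2)^(1/0.647) = 10.323^1.546 ≈ 36.89 mb.
P_c ≤ 1011 − 36.89 = 974.11, so the highest integer P_c is 974 mb.

974 mb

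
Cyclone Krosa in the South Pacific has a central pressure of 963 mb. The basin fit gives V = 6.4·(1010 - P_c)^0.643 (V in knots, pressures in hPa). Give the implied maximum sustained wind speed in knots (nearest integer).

ΔP = 1010 − 963 = 47 mb.
47^0.643 ≈ 11.889.
V ≈ 6.4 × 11.889 ≈ 76.1 kt.

76 kt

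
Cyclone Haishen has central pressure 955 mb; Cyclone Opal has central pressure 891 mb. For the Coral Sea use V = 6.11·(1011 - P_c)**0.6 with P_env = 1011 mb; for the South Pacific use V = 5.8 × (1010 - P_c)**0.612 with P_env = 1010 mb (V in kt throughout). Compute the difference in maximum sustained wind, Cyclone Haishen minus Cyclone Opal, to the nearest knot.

-40 kt

Cyclone Haishen: ΔP = 56; V ≈ 6.11 × 56^0.6 ≈ 68.38 kt.
Cyclone Opal: ΔP = 119; V ≈ 5.8 × 119^0.612 ≈ 108.06 kt.
Difference ≈ 68.38 − 108.06 = -39.68 → -40 kt.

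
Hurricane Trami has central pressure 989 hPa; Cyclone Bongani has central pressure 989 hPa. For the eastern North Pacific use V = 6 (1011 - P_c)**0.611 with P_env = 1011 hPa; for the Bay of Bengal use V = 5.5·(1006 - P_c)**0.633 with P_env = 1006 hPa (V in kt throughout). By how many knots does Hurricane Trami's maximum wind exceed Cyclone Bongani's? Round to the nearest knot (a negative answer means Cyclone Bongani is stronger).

Hurricane Trami: ΔP = 22; V ≈ 6 × 22^0.611 ≈ 39.66 kt.
Cyclone Bongani: ΔP = 17; V ≈ 5.5 × 17^0.633 ≈ 33.05 kt.
Difference ≈ 39.66 − 33.05 = 6.61 → 7 kt.

7 kt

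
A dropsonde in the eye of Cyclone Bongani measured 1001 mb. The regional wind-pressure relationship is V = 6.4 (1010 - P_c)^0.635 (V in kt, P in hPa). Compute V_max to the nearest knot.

26 kt

ΔP = 1010 − 1001 = 9 mb.
9^0.635 ≈ 4.036.
V ≈ 6.4 × 4.036 ≈ 25.8 kt.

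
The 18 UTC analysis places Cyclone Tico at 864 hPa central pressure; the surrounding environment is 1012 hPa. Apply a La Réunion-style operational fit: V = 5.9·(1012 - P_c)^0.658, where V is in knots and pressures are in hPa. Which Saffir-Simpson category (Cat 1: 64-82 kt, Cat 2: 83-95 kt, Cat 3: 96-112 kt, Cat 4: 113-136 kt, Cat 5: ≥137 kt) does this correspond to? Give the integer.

5

ΔP = 1012 − 864 = 148 hPa.
V ≈ 5.9 × 148^0.658 = 5.9 × 26.79 ≈ 158 kt.
158 kt falls in the Category 5 band.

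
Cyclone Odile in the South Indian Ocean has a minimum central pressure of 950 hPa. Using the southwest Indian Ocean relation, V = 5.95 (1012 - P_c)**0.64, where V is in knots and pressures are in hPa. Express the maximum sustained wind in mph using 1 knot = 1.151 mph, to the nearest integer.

ΔP = 1012 − 950 = 62 hPa.
V ≈ 5.95 × 62^0.64 = 5.95 × 14.032 ≈ 83.493 kt.
83.493 × 1.151 ≈ 96.10 mph → 96 mph.

96 mph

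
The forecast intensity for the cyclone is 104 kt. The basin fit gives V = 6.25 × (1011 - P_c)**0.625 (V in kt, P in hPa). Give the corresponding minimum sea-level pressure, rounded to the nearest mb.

ΔP = (V / 6.25)^(1/0.625) = (104/6.25)^1.600.
104/6.25 = 16.640; 16.640^1.600 ≈ 89.92 mb.
P_c = 1011 − 89.92 = 921.08 ≈ 921 mb.

921 mb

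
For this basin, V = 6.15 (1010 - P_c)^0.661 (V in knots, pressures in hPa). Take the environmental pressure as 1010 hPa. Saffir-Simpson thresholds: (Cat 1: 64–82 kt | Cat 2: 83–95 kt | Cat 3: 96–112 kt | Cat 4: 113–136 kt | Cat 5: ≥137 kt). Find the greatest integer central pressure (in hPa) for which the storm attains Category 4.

Category 4 begins at V = 113 kt.
Required ΔP = (113/6.15)^(1/0.661) = 18.374^1.513 ≈ 81.76 hPa.
P_c ≤ 1010 − 81.76 = 928.24, so the highest integer P_c is 928 hPa.

928 hPa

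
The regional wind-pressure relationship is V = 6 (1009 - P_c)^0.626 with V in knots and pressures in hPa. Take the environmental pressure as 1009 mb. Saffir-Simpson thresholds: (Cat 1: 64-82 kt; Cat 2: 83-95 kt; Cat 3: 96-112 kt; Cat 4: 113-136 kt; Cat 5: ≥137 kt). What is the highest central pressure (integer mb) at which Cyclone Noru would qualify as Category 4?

900 mb

Category 4 begins at V = 113 kt.
Required ΔP = (113/6)^(1/0.626) = 18.833^1.597 ≈ 108.80 mb.
P_c ≤ 1009 − 108.80 = 900.20, so the highest integer P_c is 900 mb.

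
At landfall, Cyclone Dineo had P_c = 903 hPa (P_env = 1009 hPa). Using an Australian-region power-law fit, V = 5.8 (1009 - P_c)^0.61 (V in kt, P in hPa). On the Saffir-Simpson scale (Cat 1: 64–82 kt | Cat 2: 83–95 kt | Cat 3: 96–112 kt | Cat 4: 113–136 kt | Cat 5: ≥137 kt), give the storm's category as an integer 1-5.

ΔP = 1009 − 903 = 106 hPa.
V ≈ 5.8 × 106^0.61 = 5.8 × 17.20 ≈ 100 kt.
100 kt falls in the Category 3 band.

3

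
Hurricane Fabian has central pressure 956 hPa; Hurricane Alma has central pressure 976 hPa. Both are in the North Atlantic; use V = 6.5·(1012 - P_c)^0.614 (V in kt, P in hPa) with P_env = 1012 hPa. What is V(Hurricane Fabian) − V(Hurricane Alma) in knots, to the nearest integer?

Hurricane Fabian: ΔP = 56; V ≈ 6.5 × 56^0.614 ≈ 76.97 kt.
Hurricane Alma: ΔP = 36; V ≈ 6.5 × 36^0.614 ≈ 58.68 kt.
Difference ≈ 76.97 − 58.68 = 18.29 → 18 kt.

18 kt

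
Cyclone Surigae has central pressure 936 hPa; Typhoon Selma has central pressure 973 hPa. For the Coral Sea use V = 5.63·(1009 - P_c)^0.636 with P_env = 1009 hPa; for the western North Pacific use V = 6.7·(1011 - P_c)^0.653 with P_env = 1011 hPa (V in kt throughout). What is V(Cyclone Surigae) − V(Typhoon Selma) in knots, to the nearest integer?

Cyclone Surigae: ΔP = 73; V ≈ 5.63 × 73^0.636 ≈ 86.21 kt.
Typhoon Selma: ΔP = 38; V ≈ 6.7 × 38^0.653 ≈ 72.06 kt.
Difference ≈ 86.21 − 72.06 = 14.15 → 14 kt.

14 kt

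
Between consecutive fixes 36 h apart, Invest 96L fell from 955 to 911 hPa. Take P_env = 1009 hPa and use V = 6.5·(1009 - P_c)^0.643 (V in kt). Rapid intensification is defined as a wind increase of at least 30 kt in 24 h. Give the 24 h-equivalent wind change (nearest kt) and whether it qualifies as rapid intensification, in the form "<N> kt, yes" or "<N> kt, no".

26 kt, no

V₁: ΔP = 54, V ≈ 6.5 × 54^0.643 ≈ 84.50 kt.
V₂: ΔP = 98, V ≈ 6.5 × 98^0.643 ≈ 123.96 kt.
ΔV over 36 h = 39.46 kt → 24 h equivalent = 39.46 × 24/36 ≈ 26.31 kt.
26 kt < 30 kt ⇒ not rapid intensification.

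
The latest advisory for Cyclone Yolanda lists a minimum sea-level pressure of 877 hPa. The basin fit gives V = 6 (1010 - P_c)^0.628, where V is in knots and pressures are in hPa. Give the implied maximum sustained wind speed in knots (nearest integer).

129 kt

ΔP = 1010 − 877 = 133 hPa.
133^0.628 ≈ 21.566.
V ≈ 6 × 21.566 ≈ 129.4 kt.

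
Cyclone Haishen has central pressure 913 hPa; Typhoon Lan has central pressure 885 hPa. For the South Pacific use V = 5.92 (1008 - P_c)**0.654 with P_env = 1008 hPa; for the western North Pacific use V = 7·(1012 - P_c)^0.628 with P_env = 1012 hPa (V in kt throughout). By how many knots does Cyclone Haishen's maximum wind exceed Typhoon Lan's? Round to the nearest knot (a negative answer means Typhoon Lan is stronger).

-30 kt

Cyclone Haishen: ΔP = 95; V ≈ 5.92 × 95^0.654 ≈ 116.35 kt.
Typhoon Lan: ΔP = 127; V ≈ 7 × 127^0.628 ≈ 146.65 kt.
Difference ≈ 116.35 − 146.65 = -30.30 → -30 kt.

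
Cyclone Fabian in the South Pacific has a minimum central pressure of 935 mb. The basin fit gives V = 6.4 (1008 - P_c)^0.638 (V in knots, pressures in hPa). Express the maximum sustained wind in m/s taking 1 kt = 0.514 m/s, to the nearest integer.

51 m/s

ΔP = 1008 − 935 = 73 mb.
V ≈ 6.4 × 73^0.638 = 6.4 × 15.445 ≈ 98.851 kt.
98.851 × 0.514 ≈ 50.81 m/s → 51 m/s.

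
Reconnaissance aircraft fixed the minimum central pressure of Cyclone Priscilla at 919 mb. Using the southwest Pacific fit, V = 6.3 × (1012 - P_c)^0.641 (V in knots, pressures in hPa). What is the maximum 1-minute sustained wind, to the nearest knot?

ΔP = 1012 − 919 = 93 mb.
93^0.641 ≈ 18.272.
V ≈ 6.3 × 18.272 ≈ 115.1 kt.

115 kt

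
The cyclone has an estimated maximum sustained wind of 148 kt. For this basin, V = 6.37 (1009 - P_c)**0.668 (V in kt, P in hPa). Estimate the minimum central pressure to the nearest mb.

898 mb

ΔP = (V / 6.37)^(1/0.668) = (148/6.37)^1.497.
148/6.37 = 23.234; 23.234^1.497 ≈ 110.94 mb.
P_c = 1009 − 110.94 = 898.06 ≈ 898 mb.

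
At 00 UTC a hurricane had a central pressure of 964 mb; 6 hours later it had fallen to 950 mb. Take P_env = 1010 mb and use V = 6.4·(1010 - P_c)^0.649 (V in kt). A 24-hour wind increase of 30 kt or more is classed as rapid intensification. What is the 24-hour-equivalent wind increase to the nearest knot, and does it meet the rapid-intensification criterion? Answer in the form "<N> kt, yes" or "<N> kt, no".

V₁: ΔP = 46, V ≈ 6.4 × 46^0.649 ≈ 76.79 kt.
V₂: ΔP = 60, V ≈ 6.4 × 60^0.649 ≈ 91.24 kt.
ΔV over 6 h = 14.45 kt → 24 h equivalent = 14.45 × 24/6 ≈ 57.80 kt.
58 kt ≥ 30 kt ⇒ rapid intensification.

58 kt, yes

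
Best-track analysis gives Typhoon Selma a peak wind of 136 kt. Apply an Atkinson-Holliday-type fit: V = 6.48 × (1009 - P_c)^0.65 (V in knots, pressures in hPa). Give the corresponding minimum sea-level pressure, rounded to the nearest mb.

ΔP = (V / 6.48)^(1/0.65) = (136/6.48)^1.538.
136/6.48 = 20.988; 20.988^1.538 ≈ 108.09 mb.
P_c = 1009 − 108.09 = 900.91 ≈ 901 mb.

901 mb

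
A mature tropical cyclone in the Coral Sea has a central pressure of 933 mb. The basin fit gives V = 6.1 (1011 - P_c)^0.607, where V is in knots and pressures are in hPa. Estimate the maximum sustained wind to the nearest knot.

86 kt

ΔP = 1011 − 933 = 78 mb.
78^0.607 ≈ 14.077.
V ≈ 6.1 × 14.077 ≈ 85.9 kt.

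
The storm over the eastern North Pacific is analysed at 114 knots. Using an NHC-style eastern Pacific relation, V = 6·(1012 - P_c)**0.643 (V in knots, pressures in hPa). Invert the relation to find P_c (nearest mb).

915 mb

ΔP = (V / 6)^(1/0.643) = (114/6)^1.555.
114/6 = 19.000; 19.000^1.555 ≈ 97.44 mb.
P_c = 1012 − 97.44 = 914.56 ≈ 915 mb.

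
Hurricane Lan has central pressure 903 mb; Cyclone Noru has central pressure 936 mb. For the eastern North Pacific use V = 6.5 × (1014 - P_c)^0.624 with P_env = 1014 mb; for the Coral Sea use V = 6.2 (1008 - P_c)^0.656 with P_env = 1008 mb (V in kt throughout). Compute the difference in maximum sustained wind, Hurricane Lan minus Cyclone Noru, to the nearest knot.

Hurricane Lan: ΔP = 111; V ≈ 6.5 × 111^0.624 ≈ 122.80 kt.
Cyclone Noru: ΔP = 72; V ≈ 6.2 × 72^0.656 ≈ 102.52 kt.
Difference ≈ 122.80 − 102.52 = 20.28 → 20 kt.

20 kt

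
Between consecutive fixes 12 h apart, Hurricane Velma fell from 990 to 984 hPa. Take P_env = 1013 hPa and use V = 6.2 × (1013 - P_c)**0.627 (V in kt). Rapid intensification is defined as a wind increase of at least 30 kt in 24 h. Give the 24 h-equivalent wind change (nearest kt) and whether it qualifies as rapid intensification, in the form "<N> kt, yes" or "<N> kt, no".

14 kt, no

V₁: ΔP = 23, V ≈ 6.2 × 23^0.627 ≈ 44.28 kt.
V₂: ΔP = 29, V ≈ 6.2 × 29^0.627 ≈ 51.21 kt.
ΔV over 12 h = 6.93 kt → 24 h equivalent = 6.93 × 24/12 ≈ 13.86 kt.
14 kt < 30 kt ⇒ not rapid intensification.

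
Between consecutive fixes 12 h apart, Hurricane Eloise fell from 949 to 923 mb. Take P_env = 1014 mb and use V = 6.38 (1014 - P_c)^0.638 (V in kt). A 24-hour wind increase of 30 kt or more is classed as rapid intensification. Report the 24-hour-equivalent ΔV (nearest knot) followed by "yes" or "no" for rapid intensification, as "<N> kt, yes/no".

44 kt, yes

V₁: ΔP = 65, V ≈ 6.38 × 65^0.638 ≈ 91.51 kt.
V₂: ΔP = 91, V ≈ 6.38 × 91^0.638 ≈ 113.42 kt.
ΔV over 12 h = 21.91 kt → 24 h equivalent = 21.91 × 24/12 ≈ 43.82 kt.
44 kt ≥ 30 kt ⇒ rapid intensification.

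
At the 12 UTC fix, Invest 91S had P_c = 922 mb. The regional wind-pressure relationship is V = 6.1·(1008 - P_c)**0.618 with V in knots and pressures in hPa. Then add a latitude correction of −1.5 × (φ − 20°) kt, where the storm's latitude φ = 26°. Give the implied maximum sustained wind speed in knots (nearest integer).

ΔP = 1008 − 922 = 86 mb.
86^0.618 ≈ 15.686.
V ≈ 6.1 × 15.686 ≈ 95.7 kt.
Latitude correction: −1.5 × (26 − 20) = -9 kt.
Corrected V ≈ 86.7 kt → 87 kt.

87 kt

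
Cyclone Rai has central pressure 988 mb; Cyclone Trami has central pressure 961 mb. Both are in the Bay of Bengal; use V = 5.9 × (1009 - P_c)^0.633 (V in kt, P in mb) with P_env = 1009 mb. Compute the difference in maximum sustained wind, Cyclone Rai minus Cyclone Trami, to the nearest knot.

Cyclone Rai: ΔP = 21; V ≈ 5.9 × 21^0.633 ≈ 40.53 kt.
Cyclone Trami: ΔP = 48; V ≈ 5.9 × 48^0.633 ≈ 68.40 kt.
Difference ≈ 40.53 − 68.40 = -27.87 → -28 kt.

-28 kt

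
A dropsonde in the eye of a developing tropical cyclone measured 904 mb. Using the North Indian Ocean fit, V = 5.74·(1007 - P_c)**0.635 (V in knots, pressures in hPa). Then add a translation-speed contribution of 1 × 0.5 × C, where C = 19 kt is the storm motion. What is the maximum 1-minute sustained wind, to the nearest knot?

118 kt

ΔP = 1007 − 904 = 103 mb.
103^0.635 ≈ 18.974.
V ≈ 5.74 × 18.974 ≈ 108.9 kt.
Translation term: 1 × 0.5 × 19 = 9.5 kt.
Corrected V ≈ 118.4 kt → 118 kt.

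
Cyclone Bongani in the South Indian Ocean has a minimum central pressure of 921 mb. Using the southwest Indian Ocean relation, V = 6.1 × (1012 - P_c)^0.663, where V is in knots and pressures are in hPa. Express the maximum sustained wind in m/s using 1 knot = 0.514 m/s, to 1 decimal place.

62.4 m/s

ΔP = 1012 − 921 = 91 mb.
V ≈ 6.1 × 91^0.663 = 6.1 × 19.900 ≈ 121.388 kt.
121.388 × 0.514 ≈ 62.39 m/s → 62.4 m/s.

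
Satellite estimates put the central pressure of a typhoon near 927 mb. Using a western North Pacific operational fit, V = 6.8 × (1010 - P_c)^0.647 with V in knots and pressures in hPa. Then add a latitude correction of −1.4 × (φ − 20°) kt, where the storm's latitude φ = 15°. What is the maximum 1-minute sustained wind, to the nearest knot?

126 kt

ΔP = 1010 − 927 = 83 mb.
83^0.647 ≈ 17.444.
V ≈ 6.8 × 17.444 ≈ 118.6 kt.
Latitude correction: −1.4 × (15 − 20) = 7 kt.
Corrected V ≈ 125.6 kt → 126 kt.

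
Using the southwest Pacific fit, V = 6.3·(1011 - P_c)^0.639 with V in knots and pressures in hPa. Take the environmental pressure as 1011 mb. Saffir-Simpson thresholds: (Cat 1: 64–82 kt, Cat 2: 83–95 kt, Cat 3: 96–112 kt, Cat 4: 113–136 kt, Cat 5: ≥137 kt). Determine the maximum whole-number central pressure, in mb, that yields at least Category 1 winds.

973 mb

Category 1 begins at V = 64 kt.
Required ΔP = (64/6.3)^(1/0.639) = 10.159^1.565 ≈ 37.64 mb.
P_c ≤ 1011 − 37.64 = 973.36, so the highest integer P_c is 973 mb.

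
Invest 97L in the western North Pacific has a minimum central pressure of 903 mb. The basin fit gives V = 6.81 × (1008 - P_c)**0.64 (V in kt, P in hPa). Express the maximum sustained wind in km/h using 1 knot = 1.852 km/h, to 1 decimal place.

247.9 km/h

ΔP = 1008 − 903 = 105 mb.
V ≈ 6.81 × 105^0.64 = 6.81 × 19.659 ≈ 133.878 kt.
133.878 × 1.852 ≈ 247.94 km/h → 247.9 km/h.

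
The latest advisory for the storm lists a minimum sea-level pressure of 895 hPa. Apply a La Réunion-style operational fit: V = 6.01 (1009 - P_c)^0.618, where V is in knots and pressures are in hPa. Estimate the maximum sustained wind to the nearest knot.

112 kt

ΔP = 1009 − 895 = 114 hPa.
114^0.618 ≈ 18.671.
V ≈ 6.01 × 18.671 ≈ 112.2 kt.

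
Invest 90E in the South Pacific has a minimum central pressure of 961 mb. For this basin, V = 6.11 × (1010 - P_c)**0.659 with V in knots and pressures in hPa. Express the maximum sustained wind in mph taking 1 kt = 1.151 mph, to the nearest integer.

ΔP = 1010 − 961 = 49 mb.
V ≈ 6.11 × 49^0.659 = 6.11 × 12.997 ≈ 79.411 kt.
79.411 × 1.151 ≈ 91.40 mph → 91 mph.

91 mph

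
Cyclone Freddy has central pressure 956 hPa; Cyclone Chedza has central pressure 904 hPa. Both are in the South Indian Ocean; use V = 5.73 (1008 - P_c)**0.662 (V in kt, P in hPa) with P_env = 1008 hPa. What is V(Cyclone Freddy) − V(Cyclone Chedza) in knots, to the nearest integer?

Cyclone Freddy: ΔP = 52; V ≈ 5.73 × 52^0.662 ≈ 78.37 kt.
Cyclone Chedza: ΔP = 104; V ≈ 5.73 × 104^0.662 ≈ 124.00 kt.
Difference ≈ 78.37 − 124.00 = -45.63 → -46 kt.

-46 kt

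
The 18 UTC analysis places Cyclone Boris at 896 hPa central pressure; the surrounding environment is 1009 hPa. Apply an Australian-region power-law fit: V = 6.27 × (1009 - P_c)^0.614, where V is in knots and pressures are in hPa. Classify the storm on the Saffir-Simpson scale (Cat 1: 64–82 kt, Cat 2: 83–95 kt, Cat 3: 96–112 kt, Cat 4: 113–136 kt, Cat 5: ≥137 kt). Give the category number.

4

ΔP = 1009 − 896 = 113 hPa.
V ≈ 6.27 × 113^0.614 = 6.27 × 18.22 ≈ 114 kt.
114 kt falls in the Category 4 band.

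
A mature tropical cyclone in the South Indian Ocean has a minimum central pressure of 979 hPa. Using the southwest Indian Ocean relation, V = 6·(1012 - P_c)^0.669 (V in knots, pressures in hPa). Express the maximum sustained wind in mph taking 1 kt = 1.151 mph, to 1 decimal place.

71.6 mph

ΔP = 1012 − 979 = 33 hPa.
V ≈ 6 × 33^0.669 = 6 × 10.373 ≈ 62.235 kt.
62.235 × 1.151 ≈ 71.63 mph → 71.6 mph.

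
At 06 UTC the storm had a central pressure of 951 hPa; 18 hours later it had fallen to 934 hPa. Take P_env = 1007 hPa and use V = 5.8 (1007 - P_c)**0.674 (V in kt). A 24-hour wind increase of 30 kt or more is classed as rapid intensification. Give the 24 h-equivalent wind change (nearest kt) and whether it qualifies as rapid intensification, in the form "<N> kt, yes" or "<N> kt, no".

V₁: ΔP = 56, V ≈ 5.8 × 56^0.674 ≈ 87.44 kt.
V₂: ΔP = 73, V ≈ 5.8 × 73^0.674 ≈ 104.55 kt.
ΔV over 18 h = 17.11 kt → 24 h equivalent = 17.11 × 24/18 ≈ 22.81 kt.
23 kt < 30 kt ⇒ not rapid intensification.

23 kt, no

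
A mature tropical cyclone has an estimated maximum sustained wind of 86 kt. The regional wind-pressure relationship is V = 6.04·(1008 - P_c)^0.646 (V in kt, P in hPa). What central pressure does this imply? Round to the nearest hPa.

947 hPa

ΔP = (V / 6.04)^(1/0.646) = (86/6.04)^1.548.
86/6.04 = 14.238; 14.238^1.548 ≈ 61.03 hPa.
P_c = 1008 − 61.03 = 946.97 ≈ 947 hPa.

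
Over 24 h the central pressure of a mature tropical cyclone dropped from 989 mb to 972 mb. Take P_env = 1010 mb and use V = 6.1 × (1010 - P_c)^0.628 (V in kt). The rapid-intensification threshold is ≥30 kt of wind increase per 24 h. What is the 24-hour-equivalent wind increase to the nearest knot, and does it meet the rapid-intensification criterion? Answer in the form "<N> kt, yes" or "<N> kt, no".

V₁: ΔP = 21, V ≈ 6.1 × 21^0.628 ≈ 41.27 kt.
V₂: ΔP = 38, V ≈ 6.1 × 38^0.628 ≈ 59.90 kt.
ΔV over 24 h = 18.63 kt → 24 h equivalent = 18.63 × 24/24 ≈ 18.63 kt.
19 kt < 30 kt ⇒ not rapid intensification.

19 kt, no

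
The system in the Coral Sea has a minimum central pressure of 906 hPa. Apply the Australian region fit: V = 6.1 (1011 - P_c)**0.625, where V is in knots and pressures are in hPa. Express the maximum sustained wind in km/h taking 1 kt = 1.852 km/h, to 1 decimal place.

207.1 km/h

ΔP = 1011 − 906 = 105 hPa.
V ≈ 6.1 × 105^0.625 = 6.1 × 18.333 ≈ 111.834 kt.
111.834 × 1.852 ≈ 207.12 km/h → 207.1 km/h.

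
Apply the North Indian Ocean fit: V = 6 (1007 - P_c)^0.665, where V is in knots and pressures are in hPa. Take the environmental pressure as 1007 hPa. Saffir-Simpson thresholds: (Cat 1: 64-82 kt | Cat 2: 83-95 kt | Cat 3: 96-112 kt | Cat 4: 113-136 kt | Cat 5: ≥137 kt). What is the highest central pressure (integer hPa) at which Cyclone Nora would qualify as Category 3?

Category 3 begins at V = 96 kt.
Required ΔP = (96/6)^(1/0.665) = 16.000^1.504 ≈ 64.67 hPa.
P_c ≤ 1007 − 64.67 = 942.33, so the highest integer P_c is 942 hPa.

942 hPa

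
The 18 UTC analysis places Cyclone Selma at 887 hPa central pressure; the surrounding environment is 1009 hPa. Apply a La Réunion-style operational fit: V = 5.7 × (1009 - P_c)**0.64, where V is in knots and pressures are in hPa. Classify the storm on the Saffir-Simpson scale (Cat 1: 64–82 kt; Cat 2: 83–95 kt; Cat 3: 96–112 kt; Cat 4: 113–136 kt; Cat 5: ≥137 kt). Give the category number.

ΔP = 1009 − 887 = 122 hPa.
V ≈ 5.7 × 122^0.64 = 5.7 × 21.64 ≈ 123 kt.
123 kt falls in the Category 4 band.

4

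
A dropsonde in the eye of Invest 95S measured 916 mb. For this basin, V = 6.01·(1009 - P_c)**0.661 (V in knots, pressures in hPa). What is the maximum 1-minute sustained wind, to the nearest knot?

ΔP = 1009 − 916 = 93 mb.
93^0.661 ≈ 20.006.
V ≈ 6.01 × 20.006 ≈ 120.2 kt.

120 kt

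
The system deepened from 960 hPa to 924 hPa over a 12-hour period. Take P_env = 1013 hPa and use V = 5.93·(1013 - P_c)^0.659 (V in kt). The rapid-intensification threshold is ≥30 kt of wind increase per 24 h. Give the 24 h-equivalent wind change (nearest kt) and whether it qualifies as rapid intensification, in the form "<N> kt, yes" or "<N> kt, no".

V₁: ΔP = 53, V ≈ 5.93 × 53^0.659 ≈ 81.16 kt.
V₂: ΔP = 89, V ≈ 5.93 × 89^0.659 ≈ 114.21 kt.
ΔV over 12 h = 33.05 kt → 24 h equivalent = 33.05 × 24/12 ≈ 66.10 kt.
66 kt ≥ 30 kt ⇒ rapid intensification.

66 kt, yes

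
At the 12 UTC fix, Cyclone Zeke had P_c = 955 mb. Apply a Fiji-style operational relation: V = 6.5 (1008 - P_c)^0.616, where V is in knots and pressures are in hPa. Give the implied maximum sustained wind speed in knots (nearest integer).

ΔP = 1008 − 955 = 53 mb.
53^0.616 ≈ 11.539.
V ≈ 6.5 × 11.539 ≈ 75.0 kt.

75 kt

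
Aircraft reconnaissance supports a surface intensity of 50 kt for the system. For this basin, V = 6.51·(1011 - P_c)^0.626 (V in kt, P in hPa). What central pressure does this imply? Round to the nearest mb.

985 mb

ΔP = (V / 6.51)^(1/0.626) = (50/6.51)^1.597.
50/6.51 = 7.680; 7.680^1.597 ≈ 25.96 mb.
P_c = 1011 − 25.96 = 985.04 ≈ 985 mb.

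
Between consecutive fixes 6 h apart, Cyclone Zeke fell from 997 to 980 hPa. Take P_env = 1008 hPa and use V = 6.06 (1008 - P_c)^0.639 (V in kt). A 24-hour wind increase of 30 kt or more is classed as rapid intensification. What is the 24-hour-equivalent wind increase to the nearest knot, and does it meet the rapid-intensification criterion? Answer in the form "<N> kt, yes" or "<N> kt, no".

92 kt, yes

V₁: ΔP = 11, V ≈ 6.06 × 11^0.639 ≈ 28.05 kt.
V₂: ΔP = 28, V ≈ 6.06 × 28^0.639 ≈ 50.96 kt.
ΔV over 6 h = 22.91 kt → 24 h equivalent = 22.91 × 24/6 ≈ 91.64 kt.
92 kt ≥ 30 kt ⇒ rapid intensification.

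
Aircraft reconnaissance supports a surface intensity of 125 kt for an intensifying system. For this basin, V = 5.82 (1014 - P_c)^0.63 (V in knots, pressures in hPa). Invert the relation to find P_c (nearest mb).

ΔP = (V / 5.82)^(1/0.63) = (125/5.82)^1.587.
125/5.82 = 21.478; 21.478^1.587 ≈ 130.10 mb.
P_c = 1014 − 130.10 = 883.90 ≈ 884 mb.

884 mb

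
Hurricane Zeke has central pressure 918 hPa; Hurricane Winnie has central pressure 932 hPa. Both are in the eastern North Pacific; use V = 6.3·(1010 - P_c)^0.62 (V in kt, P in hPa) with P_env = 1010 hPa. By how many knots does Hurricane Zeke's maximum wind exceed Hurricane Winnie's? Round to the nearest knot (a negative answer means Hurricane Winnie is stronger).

Hurricane Zeke: ΔP = 92; V ≈ 6.3 × 92^0.62 ≈ 103.97 kt.
Hurricane Winnie: ΔP = 78; V ≈ 6.3 × 78^0.62 ≈ 93.85 kt.
Difference ≈ 103.97 − 93.85 = 10.12 → 10 kt.

10 kt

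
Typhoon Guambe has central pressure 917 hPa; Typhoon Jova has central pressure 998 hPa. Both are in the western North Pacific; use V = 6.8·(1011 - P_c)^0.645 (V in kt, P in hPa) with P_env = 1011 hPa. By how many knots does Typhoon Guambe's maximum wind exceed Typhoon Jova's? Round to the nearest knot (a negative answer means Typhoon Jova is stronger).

92 kt

Typhoon Guambe: ΔP = 94; V ≈ 6.8 × 94^0.645 ≈ 127.40 kt.
Typhoon Jova: ΔP = 13; V ≈ 6.8 × 13^0.645 ≈ 35.56 kt.
Difference ≈ 127.40 − 35.56 = 91.84 → 92 kt.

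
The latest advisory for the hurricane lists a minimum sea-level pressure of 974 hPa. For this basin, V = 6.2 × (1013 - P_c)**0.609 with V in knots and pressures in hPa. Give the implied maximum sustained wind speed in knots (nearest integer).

58 kt

ΔP = 1013 − 974 = 39 hPa.
39^0.609 ≈ 9.310.
V ≈ 6.2 × 9.310 ≈ 57.7 kt.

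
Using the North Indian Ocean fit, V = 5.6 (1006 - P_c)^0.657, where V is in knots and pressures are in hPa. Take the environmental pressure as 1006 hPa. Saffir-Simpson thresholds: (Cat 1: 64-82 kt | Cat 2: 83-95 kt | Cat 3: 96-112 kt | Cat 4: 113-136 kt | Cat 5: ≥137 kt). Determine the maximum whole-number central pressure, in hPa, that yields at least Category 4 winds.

Category 4 begins at V = 113 kt.
Required ΔP = (113/5.6)^(1/0.657) = 20.179^1.522 ≈ 96.86 hPa.
P_c ≤ 1006 − 96.86 = 909.14, so the highest integer P_c is 909 hPa.

909 hPa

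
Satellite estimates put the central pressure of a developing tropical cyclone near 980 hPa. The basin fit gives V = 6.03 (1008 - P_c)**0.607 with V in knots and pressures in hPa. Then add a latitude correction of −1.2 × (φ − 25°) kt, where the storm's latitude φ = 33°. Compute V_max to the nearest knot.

36 kt

ΔP = 1008 − 980 = 28 hPa.
28^0.607 ≈ 7.558.
V ≈ 6.03 × 7.558 ≈ 45.6 kt.
Latitude correction: −1.2 × (33 − 25) = -9.6 kt.
Corrected V ≈ 36 kt → 36 kt.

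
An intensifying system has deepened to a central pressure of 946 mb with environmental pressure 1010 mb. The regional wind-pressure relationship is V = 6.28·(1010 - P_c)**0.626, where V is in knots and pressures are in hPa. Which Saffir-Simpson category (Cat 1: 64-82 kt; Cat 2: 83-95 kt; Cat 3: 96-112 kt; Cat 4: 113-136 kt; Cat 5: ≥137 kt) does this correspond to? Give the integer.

2

ΔP = 1010 − 946 = 64 mb.
V ≈ 6.28 × 64^0.626 = 6.28 × 13.51 ≈ 85 kt.
85 kt falls in the Category 2 band.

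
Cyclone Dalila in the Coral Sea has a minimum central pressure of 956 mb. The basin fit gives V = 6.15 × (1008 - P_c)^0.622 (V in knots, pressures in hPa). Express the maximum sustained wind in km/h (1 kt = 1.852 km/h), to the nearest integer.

133 km/h

ΔP = 1008 − 956 = 52 mb.
V ≈ 6.15 × 52^0.622 = 6.15 × 11.678 ≈ 71.817 kt.
71.817 × 1.852 ≈ 133.01 km/h → 133 km/h.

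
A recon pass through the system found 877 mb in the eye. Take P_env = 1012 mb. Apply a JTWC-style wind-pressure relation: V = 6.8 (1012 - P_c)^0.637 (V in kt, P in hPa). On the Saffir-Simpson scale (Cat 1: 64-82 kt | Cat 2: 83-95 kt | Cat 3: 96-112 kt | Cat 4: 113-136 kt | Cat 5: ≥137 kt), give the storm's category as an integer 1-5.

ΔP = 1012 − 877 = 135 mb.
V ≈ 6.8 × 135^0.637 = 6.8 × 22.75 ≈ 155 kt.
155 kt falls in the Category 5 band.

5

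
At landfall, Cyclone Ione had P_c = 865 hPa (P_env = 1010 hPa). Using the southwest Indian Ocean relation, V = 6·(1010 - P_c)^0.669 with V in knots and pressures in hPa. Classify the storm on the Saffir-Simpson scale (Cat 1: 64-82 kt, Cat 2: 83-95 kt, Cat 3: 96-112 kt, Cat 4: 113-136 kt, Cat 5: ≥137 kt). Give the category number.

5

ΔP = 1010 − 865 = 145 hPa.
V ≈ 6 × 145^0.669 = 6 × 27.92 ≈ 168 kt.
168 kt falls in the Category 5 band.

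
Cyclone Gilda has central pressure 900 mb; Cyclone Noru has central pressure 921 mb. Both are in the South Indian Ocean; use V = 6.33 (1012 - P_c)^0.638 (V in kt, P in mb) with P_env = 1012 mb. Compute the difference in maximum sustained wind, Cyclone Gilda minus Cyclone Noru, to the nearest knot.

16 kt

Cyclone Gilda: ΔP = 112; V ≈ 6.33 × 112^0.638 ≈ 128.47 kt.
Cyclone Noru: ΔP = 91; V ≈ 6.33 × 91^0.638 ≈ 112.53 kt.
Difference ≈ 128.47 − 112.53 = 15.94 → 16 kt.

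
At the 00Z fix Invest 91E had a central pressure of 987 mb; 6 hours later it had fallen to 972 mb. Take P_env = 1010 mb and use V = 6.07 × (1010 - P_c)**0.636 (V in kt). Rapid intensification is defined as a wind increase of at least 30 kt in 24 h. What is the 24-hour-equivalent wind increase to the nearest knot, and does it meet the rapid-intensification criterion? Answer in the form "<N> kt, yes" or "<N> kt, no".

V₁: ΔP = 23, V ≈ 6.07 × 23^0.636 ≈ 44.59 kt.
V₂: ΔP = 38, V ≈ 6.07 × 38^0.636 ≈ 61.37 kt.
ΔV over 6 h = 16.78 kt → 24 h equivalent = 16.78 × 24/6 ≈ 67.12 kt.
67 kt ≥ 30 kt ⇒ rapid intensification.

67 kt, yes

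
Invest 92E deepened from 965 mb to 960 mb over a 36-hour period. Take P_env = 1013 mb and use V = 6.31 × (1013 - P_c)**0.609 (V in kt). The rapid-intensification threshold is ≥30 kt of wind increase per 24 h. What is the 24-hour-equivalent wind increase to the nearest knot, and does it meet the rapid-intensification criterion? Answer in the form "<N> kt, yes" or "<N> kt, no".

V₁: ΔP = 48, V ≈ 6.31 × 48^0.609 ≈ 66.67 kt.
V₂: ΔP = 53, V ≈ 6.31 × 53^0.609 ≈ 70.81 kt.
ΔV over 36 h = 4.14 kt → 24 h equivalent = 4.14 × 24/36 ≈ 2.76 kt.
3 kt < 30 kt ⇒ not rapid intensification.

3 kt, no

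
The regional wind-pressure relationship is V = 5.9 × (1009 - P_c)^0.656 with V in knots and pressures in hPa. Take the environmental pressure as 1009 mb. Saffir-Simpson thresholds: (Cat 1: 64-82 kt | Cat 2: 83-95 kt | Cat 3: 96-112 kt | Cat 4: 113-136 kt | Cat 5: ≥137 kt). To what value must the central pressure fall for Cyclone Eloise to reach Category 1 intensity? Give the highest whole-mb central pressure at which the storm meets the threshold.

971 mb

Category 1 begins at V = 64 kt.
Required ΔP = (64/5.9)^(1/0.656) = 10.847^1.524 ≈ 37.87 mb.
P_c ≤ 1009 − 37.87 = 971.13, so the highest integer P_c is 971 mb.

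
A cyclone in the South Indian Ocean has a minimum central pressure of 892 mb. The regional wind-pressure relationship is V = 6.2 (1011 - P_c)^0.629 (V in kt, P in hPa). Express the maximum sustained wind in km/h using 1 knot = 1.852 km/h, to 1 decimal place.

232.0 km/h

ΔP = 1011 − 892 = 119 mb.
V ≈ 6.2 × 119^0.629 = 6.2 × 20.208 ≈ 125.288 kt.
125.288 × 1.852 ≈ 232.03 km/h → 232.0 km/h.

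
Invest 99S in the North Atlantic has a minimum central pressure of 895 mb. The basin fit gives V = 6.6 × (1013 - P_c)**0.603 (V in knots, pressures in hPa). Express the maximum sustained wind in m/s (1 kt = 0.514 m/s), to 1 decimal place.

ΔP = 1013 − 895 = 118 mb.
V ≈ 6.6 × 118^0.603 = 6.6 × 17.756 ≈ 117.190 kt.
117.190 × 0.514 ≈ 60.24 m/s → 60.2 m/s.

60.2 m/s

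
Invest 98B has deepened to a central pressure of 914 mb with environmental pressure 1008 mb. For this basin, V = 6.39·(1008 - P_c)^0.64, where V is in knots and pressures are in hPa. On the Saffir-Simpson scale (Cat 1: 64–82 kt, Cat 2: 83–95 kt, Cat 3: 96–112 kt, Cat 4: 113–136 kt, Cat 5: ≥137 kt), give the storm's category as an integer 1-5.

4

ΔP = 1008 − 914 = 94 mb.
V ≈ 6.39 × 94^0.64 = 6.39 × 18.31 ≈ 117 kt.
117 kt falls in the Category 4 band.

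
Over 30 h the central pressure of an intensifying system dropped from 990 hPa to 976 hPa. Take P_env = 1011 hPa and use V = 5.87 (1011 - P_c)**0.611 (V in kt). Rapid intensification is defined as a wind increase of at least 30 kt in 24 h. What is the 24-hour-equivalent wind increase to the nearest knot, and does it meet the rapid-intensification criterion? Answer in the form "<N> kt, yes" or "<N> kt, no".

V₁: ΔP = 21, V ≈ 5.87 × 21^0.611 ≈ 37.71 kt.
V₂: ΔP = 35, V ≈ 5.87 × 35^0.611 ≈ 51.53 kt.
ΔV over 30 h = 13.82 kt → 24 h equivalent = 13.82 × 24/30 ≈ 11.06 kt.
11 kt < 30 kt ⇒ not rapid intensification.

11 kt, no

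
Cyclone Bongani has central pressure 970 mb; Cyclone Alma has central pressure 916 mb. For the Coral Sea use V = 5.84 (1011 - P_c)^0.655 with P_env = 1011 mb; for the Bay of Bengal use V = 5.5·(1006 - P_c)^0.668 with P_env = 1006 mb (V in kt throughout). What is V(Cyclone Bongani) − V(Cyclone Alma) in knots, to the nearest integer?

Cyclone Bongani: ΔP = 41; V ≈ 5.84 × 41^0.655 ≈ 66.49 kt.
Cyclone Alma: ΔP = 90; V ≈ 5.5 × 90^0.668 ≈ 111.12 kt.
Difference ≈ 66.49 − 111.12 = -44.63 → -45 kt.

-45 kt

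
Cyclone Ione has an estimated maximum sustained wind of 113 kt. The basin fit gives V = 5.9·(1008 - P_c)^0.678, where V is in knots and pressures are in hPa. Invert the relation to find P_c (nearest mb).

930 mb

ΔP = (V / 5.9)^(1/0.678) = (113/5.9)^1.475.
113/5.9 = 19.153; 19.153^1.475 ≈ 77.84 mb.
P_c = 1008 − 77.84 = 930.16 ≈ 930 mb.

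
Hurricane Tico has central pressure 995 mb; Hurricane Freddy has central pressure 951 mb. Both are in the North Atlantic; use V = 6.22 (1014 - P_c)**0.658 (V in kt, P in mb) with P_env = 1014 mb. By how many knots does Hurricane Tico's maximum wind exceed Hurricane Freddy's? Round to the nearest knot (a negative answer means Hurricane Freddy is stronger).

Hurricane Tico: ΔP = 19; V ≈ 6.22 × 19^0.658 ≈ 43.17 kt.
Hurricane Freddy: ΔP = 63; V ≈ 6.22 × 63^0.658 ≈ 95.01 kt.
Difference ≈ 43.17 − 95.01 = -51.84 → -52 kt.

-52 kt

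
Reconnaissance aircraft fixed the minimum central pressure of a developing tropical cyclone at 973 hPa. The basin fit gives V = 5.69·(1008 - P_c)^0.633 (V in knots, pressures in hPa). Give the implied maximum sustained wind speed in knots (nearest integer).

54 kt

ΔP = 1008 − 973 = 35 hPa.
35^0.633 ≈ 9.493.
V ≈ 5.69 × 9.493 ≈ 54.0 kt.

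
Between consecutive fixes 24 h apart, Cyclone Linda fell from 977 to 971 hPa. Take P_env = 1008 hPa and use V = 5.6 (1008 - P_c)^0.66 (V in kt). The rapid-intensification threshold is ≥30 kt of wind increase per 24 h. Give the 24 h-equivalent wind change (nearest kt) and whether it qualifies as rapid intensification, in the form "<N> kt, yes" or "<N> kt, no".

V₁: ΔP = 31, V ≈ 5.6 × 31^0.66 ≈ 54.01 kt.
V₂: ΔP = 37, V ≈ 5.6 × 37^0.66 ≈ 60.70 kt.
ΔV over 24 h = 6.69 kt → 24 h equivalent = 6.69 × 24/24 ≈ 6.69 kt.
7 kt < 30 kt ⇒ not rapid intensification.

7 kt, no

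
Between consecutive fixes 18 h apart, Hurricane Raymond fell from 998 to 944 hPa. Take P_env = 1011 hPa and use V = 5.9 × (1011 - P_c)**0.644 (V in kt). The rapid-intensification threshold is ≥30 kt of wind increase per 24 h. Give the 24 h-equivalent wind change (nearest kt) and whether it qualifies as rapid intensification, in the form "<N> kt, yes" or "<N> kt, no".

V₁: ΔP = 13, V ≈ 5.9 × 13^0.644 ≈ 30.78 kt.
V₂: ΔP = 67, V ≈ 5.9 × 67^0.644 ≈ 88.48 kt.
ΔV over 18 h = 57.70 kt → 24 h equivalent = 57.70 × 24/18 ≈ 76.93 kt.
77 kt ≥ 30 kt ⇒ rapid intensification.

77 kt, yes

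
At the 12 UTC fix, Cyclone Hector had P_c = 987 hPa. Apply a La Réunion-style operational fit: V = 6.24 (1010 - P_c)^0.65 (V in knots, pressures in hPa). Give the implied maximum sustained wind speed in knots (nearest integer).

ΔP = 1010 − 987 = 23 hPa.
23^0.65 ≈ 7.676.
V ≈ 6.24 × 7.676 ≈ 47.9 kt.

48 kt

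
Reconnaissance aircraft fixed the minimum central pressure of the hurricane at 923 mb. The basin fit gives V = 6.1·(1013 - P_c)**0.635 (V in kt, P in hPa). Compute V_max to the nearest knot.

106 kt

ΔP = 1013 − 923 = 90 mb.
90^0.635 ≈ 17.416.
V ≈ 6.1 × 17.416 ≈ 106.2 kt.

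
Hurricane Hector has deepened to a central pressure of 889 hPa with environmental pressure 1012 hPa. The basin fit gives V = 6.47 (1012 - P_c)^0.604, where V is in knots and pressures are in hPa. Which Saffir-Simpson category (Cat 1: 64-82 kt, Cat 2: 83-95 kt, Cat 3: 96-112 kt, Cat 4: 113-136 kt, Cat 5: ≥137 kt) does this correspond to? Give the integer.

4

ΔP = 1012 − 889 = 123 hPa.
V ≈ 6.47 × 123^0.604 = 6.47 × 18.29 ≈ 118 kt.
118 kt falls in the Category 4 band.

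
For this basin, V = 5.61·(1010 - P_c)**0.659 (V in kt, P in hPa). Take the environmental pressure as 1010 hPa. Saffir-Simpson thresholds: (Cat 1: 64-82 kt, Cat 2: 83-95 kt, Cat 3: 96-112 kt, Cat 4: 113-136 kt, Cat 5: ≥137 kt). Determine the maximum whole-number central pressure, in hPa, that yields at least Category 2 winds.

950 hPa

Category 2 begins at V = 83 kt.
Required ΔP = (83/5.61)^(1/0.659) = 14.795^1.517 ≈ 59.65 hPa.
P_c ≤ 1010 − 59.65 = 950.35, so the highest integer P_c is 950 hPa.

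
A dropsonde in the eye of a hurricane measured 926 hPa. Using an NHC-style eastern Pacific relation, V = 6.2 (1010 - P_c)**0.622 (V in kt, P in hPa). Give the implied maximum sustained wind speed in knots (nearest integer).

98 kt

ΔP = 1010 − 926 = 84 hPa.
84^0.622 ≈ 15.736.
V ≈ 6.2 × 15.736 ≈ 97.6 kt.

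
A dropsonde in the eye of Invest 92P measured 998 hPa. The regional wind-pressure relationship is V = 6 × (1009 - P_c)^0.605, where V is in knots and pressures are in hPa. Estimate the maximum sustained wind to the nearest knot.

26 kt

ΔP = 1009 − 998 = 11 hPa.
11^0.605 ≈ 4.266.
V ≈ 6 × 4.266 ≈ 25.6 kt.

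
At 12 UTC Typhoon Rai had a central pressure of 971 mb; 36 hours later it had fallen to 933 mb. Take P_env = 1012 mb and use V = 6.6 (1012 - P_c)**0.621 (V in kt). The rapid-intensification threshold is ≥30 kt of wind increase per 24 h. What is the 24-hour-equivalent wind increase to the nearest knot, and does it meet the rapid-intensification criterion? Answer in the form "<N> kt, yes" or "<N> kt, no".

V₁: ΔP = 41, V ≈ 6.6 × 41^0.621 ≈ 66.23 kt.
V₂: ΔP = 79, V ≈ 6.6 × 79^0.621 ≈ 99.53 kt.
ΔV over 36 h = 33.30 kt → 24 h equivalent = 33.30 × 24/36 ≈ 22.20 kt.
22 kt < 30 kt ⇒ not rapid intensification.

22 kt, no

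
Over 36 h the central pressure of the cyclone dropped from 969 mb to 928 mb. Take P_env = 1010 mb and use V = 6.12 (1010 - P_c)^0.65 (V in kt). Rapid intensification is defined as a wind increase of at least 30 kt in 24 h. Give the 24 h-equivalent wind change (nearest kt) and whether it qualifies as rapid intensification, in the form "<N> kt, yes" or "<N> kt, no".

V₁: ΔP = 41, V ≈ 6.12 × 41^0.65 ≈ 68.40 kt.
V₂: ΔP = 82, V ≈ 6.12 × 82^0.65 ≈ 107.33 kt.
ΔV over 36 h = 38.93 kt → 24 h equivalent = 38.93 × 24/36 ≈ 25.95 kt.
26 kt < 30 kt ⇒ not rapid intensification.

26 kt, no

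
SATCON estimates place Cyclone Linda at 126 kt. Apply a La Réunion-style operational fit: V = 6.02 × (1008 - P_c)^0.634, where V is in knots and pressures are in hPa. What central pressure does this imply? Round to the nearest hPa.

ΔP = (V / 6.02)^(1/0.634) = (126/6.02)^1.577.
126/6.02 = 20.930; 20.930^1.577 ≈ 121.13 hPa.
P_c = 1008 − 121.13 = 886.87 ≈ 887 hPa.

887 hPa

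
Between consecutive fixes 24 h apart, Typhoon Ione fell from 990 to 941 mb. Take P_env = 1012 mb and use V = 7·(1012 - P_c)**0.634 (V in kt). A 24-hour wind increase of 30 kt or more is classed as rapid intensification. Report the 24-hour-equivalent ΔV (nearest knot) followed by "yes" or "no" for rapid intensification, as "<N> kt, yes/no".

V₁: ΔP = 22, V ≈ 7 × 22^0.634 ≈ 49.68 kt.
V₂: ΔP = 71, V ≈ 7 × 71^0.634 ≈ 104.42 kt.
ΔV over 24 h = 54.74 kt → 24 h equivalent = 54.74 × 24/24 ≈ 54.74 kt.
55 kt ≥ 30 kt ⇒ rapid intensification.

55 kt, yes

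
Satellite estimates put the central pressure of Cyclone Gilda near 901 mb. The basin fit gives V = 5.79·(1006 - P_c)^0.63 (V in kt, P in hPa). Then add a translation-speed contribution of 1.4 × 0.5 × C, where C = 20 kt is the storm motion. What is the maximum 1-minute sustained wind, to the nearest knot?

123 kt

ΔP = 1006 − 901 = 105 mb.
105^0.63 ≈ 18.765.
V ≈ 5.79 × 18.765 ≈ 108.6 kt.
Translation term: 1.4 × 0.5 × 20 = 14 kt.
Corrected V ≈ 122.6 kt → 123 kt.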